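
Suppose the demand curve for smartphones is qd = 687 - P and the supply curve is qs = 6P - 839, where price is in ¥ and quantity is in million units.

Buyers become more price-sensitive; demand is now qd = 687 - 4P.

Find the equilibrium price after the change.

152.6

Solve the original market: 687 - P = 6P - 839, hence P = 218 and q = 469.
The new curves are qd = 687 - 4P (demand) and qs = 6P - 839 (supply).
New equilibrium: 687 - 4P = 6P - 839 ⇒ 1526 = 10P ⇒ P = 152.6, q = 76.6.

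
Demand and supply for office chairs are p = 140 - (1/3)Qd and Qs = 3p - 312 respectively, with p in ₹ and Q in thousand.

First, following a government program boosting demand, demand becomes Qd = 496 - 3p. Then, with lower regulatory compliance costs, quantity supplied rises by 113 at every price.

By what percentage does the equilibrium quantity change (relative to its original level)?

Original equilibrium: 420 - 3p = 3p - 312 gives 732 = 6p, so p = 122 and Q = 54.
The shock moves the curves to Qd = 496 - 3p and Qs = 3p - 199.
Clearing the new market: 496 - 3p = 3p - 199, so p = 695/6 ≈ 115.8333 and Q = 148.5.
%ΔQ = (148.5 − 54) / 54 × 100 = +175%.

+175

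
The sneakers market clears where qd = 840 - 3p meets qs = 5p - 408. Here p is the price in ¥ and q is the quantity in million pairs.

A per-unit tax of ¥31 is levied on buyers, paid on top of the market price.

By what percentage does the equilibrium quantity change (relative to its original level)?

-15.625

Before the shock: 840 - 3p = 5p - 408 ⇒ 1248 = 8p ⇒ p = 156, q = 372.
Since buyers pay the price plus the tax, the effective demand curve becomes qd = 747 - 3p.
Clearing the new market: 747 - 3p = 5p - 408, so p = 144.375 and q = 313.875.
%Δq = (313.875 − 372) / 372 × 100 = -15.625%.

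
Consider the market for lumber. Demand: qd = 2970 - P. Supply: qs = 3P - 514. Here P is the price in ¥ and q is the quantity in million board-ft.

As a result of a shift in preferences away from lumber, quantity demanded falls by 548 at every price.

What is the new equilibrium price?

Initially, 2970 - P = 3P - 514, so 3484 = 4P and P = 871, q = 2099.
With the change applied: demand qd = 2422 - P, supply qs = 3P - 514.
New equilibrium: 2422 - P = 3P - 514 ⇒ 2936 = 4P ⇒ P = 734, q = 1688.

734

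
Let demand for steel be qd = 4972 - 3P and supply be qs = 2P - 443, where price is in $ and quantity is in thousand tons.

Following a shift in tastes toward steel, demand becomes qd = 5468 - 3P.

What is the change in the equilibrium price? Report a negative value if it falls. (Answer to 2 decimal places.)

+99.20

Solve the original market: 4972 - 3P = 2P - 443, hence P = 1083 and q = 1723.
The new curves are qd = 5468 - 3P (demand) and qs = 2P - 443 (supply).
Setting them equal: 5468 - 3P = 2P - 443 → 5911 = 5P, so P = 1182.2 and q = 1921.4.
ΔP = 1182.2 − 1083 = +99.20.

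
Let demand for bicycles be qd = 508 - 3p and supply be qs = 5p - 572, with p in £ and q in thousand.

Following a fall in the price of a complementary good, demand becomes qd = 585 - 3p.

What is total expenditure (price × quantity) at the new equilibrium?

21856.453125

Before the shock: 508 - 3p = 5p - 572 ⇒ 1080 = 8p ⇒ p = 135, q = 103.
The new curves are qd = 585 - 3p (demand) and qs = 5p - 572 (supply).
Equate the new curves: 585 - 3p = 5p - 572, giving 1157 = 8p, p = 144.625, q = 151.125.
New expenditure = 144.625 × 151.125 = 21856.453125.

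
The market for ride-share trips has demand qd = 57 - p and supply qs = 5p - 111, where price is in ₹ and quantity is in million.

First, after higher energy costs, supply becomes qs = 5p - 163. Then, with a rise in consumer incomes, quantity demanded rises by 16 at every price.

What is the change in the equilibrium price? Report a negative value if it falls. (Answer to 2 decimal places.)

+11.33

Initially, 57 - p = 5p - 111, so 168 = 6p and p = 28, q = 29.
After the shift, demand is qd = 73 - p and supply is qs = 5p - 163.
New equilibrium: 73 - p = 5p - 163 ⇒ 236 = 6p ⇒ p = 118/3 ≈ 39.3333, q = 101/3 ≈ 33.6667.
Δp = 39.3333 − 28 = +11.33.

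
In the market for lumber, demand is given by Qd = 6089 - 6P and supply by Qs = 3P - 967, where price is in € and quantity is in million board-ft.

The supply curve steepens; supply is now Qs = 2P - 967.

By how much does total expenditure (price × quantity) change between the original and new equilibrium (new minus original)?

-382886

Before the shock: 6089 - 6P = 3P - 967 ⇒ 7056 = 9P ⇒ P = 784, Q = 1385.
With the change applied: demand Qd = 6089 - 6P, supply Qs = 2P - 967.
Equate the new curves: 6089 - 6P = 2P - 967, giving 7056 = 8P, P = 882, Q = 797.
Expenditure moves from 784×1385 = 1085840 to 882×797 = 702954; change = -382886.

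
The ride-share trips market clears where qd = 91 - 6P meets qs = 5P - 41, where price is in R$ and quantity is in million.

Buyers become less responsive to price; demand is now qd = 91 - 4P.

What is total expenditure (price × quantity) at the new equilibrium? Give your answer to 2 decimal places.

474.22

Initially, 91 - 6P = 5P - 41, so 132 = 11P and P = 12, q = 19.
The new curves are qd = 91 - 4P (demand) and qs = 5P - 41 (supply).
Setting them equal: 91 - 4P = 5P - 41 → 132 = 9P, so P = 44/3 ≈ 14.6667 and q = 97/3 ≈ 32.3333.
New expenditure = 14.6667 × 32.3333 = 474.22.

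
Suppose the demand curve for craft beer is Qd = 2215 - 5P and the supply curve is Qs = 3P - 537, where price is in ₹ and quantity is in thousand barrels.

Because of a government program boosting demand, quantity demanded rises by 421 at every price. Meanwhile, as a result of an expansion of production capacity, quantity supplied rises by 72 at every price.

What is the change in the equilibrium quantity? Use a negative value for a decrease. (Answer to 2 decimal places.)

Before the shock: 2215 - 5P = 3P - 537 ⇒ 2752 = 8P ⇒ P = 344, Q = 495.
The shock moves the curves to Qd = 2636 - 5P and Qs = 3P - 465.
Equate the new curves: 2636 - 5P = 3P - 465, giving 3101 = 8P, P = 387.625, Q = 697.875.
ΔQ = 697.875 − 495 = +202.88.

+202.88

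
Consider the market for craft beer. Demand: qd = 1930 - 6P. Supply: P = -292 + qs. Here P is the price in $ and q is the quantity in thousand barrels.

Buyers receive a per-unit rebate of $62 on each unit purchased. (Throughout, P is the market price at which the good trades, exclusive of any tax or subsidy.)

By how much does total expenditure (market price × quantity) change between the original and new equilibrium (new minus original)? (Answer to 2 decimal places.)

+43212.73

Solve the original market: 1930 - 6P = P + 292, hence P = 234 and q = 526.
Since buyers' out-of-pocket price is the market price minus the rebate, the effective demand curve becomes qd = 2302 - 6P.
New equilibrium: 2302 - 6P = P + 292 ⇒ 2010 = 7P ⇒ P = 2010/7 ≈ 287.1429, q = 4054/7 ≈ 579.1429.
Expenditure moves from 234×526 = 123084 to 287.1429×579.1429 = 166296.7347; change = +43212.73.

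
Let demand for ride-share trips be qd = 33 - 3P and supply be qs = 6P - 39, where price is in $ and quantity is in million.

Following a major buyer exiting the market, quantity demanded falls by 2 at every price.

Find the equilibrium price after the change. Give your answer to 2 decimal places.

7.78

Before the shock: 33 - 3P = 6P - 39 ⇒ 72 = 9P ⇒ P = 8, q = 9.
With the change applied: demand qd = 31 - 3P, supply qs = 6P - 39.
Clearing the new market: 31 - 3P = 6P - 39, so P = 70/9 ≈ 7.7778 and q = 23/3 ≈ 7.6667.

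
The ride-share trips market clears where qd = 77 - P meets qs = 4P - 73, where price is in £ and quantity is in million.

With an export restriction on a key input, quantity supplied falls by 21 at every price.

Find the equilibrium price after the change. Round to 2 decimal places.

34.20

Solve the original market: 77 - P = 4P - 73, hence P = 30 and q = 47.
The shock moves the curves to qd = 77 - P and qs = 4P - 94.
Setting them equal: 77 - P = 4P - 94 → 171 = 5P, so P = 34.2 and q = 42.8.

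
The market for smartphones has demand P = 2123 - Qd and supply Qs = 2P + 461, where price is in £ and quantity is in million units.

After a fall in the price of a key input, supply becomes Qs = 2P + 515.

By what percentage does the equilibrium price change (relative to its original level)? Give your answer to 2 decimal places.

-3.25

Original equilibrium: 2123 - P = 2P + 461 gives 1662 = 3P, so P = 554 and Q = 1569.
After the shift, demand is Qd = 2123 - P and supply is Qs = 2P + 515.
Clearing the new market: 2123 - P = 2P + 515, so P = 536 and Q = 1587.
%ΔP = (536 − 554) / 554 × 100 = -3.25%.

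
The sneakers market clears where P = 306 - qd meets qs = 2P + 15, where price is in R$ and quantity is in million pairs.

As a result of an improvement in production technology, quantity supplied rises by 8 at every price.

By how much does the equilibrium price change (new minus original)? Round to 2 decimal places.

-2.67

Initially, 306 - P = 2P + 15, so 291 = 3P and P = 97, q = 209.
The shock moves the curves to qd = 306 - P and qs = 2P + 23.
New equilibrium: 306 - P = 2P + 23 ⇒ 283 = 3P ⇒ P = 283/3 ≈ 94.3333, q = 635/3 ≈ 211.6667.
ΔP = 94.3333 − 97 = -2.67.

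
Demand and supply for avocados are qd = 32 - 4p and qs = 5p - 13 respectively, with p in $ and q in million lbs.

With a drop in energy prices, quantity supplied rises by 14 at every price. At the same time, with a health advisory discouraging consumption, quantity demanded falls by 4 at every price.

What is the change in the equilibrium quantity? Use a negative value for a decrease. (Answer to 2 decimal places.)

+4.00

Initially, 32 - 4p = 5p - 13, so 45 = 9p and p = 5, q = 12.
The new curves are qd = 28 - 4p (demand) and qs = 5p + 1 (supply).
Equate the new curves: 28 - 4p = 5p + 1, giving 27 = 9p, p = 3, q = 16.
Δq = 16 − 12 = +4.00.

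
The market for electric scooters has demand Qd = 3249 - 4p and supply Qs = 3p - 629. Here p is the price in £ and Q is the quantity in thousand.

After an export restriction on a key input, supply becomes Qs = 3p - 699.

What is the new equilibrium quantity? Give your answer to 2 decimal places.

Solve the original market: 3249 - 4p = 3p - 629, hence p = 554 and Q = 1033.
The shock moves the curves to Qd = 3249 - 4p and Qs = 3p - 699.
Clearing the new market: 3249 - 4p = 3p - 699, so p = 564 and Q = 993.

993.00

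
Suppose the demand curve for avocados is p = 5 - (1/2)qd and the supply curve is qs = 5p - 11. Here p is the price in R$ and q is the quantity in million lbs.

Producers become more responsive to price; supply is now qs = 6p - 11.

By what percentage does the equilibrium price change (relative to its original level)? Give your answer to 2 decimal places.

Before the shock: 10 - 2p = 5p - 11 ⇒ 21 = 7p ⇒ p = 3, q = 4.
The new curves are qd = 10 - 2p (demand) and qs = 6p - 11 (supply).
Clearing the new market: 10 - 2p = 6p - 11, so p = 2.625 and q = 4.75.
%Δp = (2.625 − 3) / 3 × 100 = -12.50%.

-12.50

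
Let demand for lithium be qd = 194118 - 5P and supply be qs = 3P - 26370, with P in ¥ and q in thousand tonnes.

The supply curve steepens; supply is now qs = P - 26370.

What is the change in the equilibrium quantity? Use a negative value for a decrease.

-45935

Before the shock: 194118 - 5P = 3P - 26370 ⇒ 220488 = 8P ⇒ P = 27561, q = 56313.
The new curves are qd = 194118 - 5P (demand) and qs = P - 26370 (supply).
Clearing the new market: 194118 - 5P = P - 26370, so P = 36748 and q = 10378.
Δq = 10378 − 56313 = -45935.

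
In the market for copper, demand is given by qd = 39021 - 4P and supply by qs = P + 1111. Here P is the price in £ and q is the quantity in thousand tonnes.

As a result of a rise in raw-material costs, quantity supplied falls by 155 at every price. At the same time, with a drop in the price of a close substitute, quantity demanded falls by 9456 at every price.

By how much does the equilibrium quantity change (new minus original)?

Before the shock: 39021 - 4P = P + 1111 ⇒ 37910 = 5P ⇒ P = 7582, q = 8693.
The shock moves the curves to qd = 29565 - 4P and qs = P + 956.
New equilibrium: 29565 - 4P = P + 956 ⇒ 28609 = 5P ⇒ P = 5721.8, q = 6677.8.
Δq = 6677.8 − 8693 = -2015.2.

-2015.2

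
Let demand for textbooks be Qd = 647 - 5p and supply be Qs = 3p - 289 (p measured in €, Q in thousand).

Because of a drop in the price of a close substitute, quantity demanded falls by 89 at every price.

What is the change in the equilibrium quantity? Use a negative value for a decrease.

Solve the original market: 647 - 5p = 3p - 289, hence p = 117 and Q = 62.
The shock moves the curves to Qd = 558 - 5p and Qs = 3p - 289.
Setting them equal: 558 - 5p = 3p - 289 → 847 = 8p, so p = 105.875 and Q = 28.625.
ΔQ = 28.625 − 62 = -33.375.

-33.375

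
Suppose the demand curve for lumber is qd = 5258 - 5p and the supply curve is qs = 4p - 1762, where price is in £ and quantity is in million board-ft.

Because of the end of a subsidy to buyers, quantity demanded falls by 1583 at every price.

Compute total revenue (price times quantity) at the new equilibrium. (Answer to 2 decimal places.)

Original equilibrium: 5258 - 5p = 4p - 1762 gives 7020 = 9p, so p = 780 and q = 1358.
With the change applied: demand qd = 3675 - 5p, supply qs = 4p - 1762.
Equate the new curves: 3675 - 5p = 4p - 1762, giving 5437 = 9p, p = 5437/9 ≈ 604.1111, q = 5890/9 ≈ 654.4444.
New expenditure = 604.1111 × 654.4444 = 395357.16.

395357.16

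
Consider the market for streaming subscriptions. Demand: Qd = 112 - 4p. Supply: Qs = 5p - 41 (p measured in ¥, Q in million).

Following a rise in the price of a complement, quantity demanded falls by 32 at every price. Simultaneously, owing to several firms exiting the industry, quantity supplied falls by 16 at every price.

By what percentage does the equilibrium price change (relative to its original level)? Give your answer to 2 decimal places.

-10.46

Original equilibrium: 112 - 4p = 5p - 41 gives 153 = 9p, so p = 17 and Q = 44.
After the shift, demand is Qd = 80 - 4p and supply is Qs = 5p - 57.
New equilibrium: 80 - 4p = 5p - 57 ⇒ 137 = 9p ⇒ p = 137/9 ≈ 15.2222, Q = 172/9 ≈ 19.1111.
%Δp = (15.2222 − 17) / 17 × 100 = -10.46%.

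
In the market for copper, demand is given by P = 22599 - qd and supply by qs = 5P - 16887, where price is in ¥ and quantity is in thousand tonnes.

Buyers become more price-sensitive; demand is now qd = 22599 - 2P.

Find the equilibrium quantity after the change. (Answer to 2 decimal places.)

11317.29

Before the shock: 22599 - P = 5P - 16887 ⇒ 39486 = 6P ⇒ P = 6581, q = 16018.
The shock moves the curves to qd = 22599 - 2P and qs = 5P - 16887.
Setting them equal: 22599 - 2P = 5P - 16887 → 39486 = 7P, so P = 39486/7 ≈ 5640.8571 and q = 79221/7 ≈ 11317.2857.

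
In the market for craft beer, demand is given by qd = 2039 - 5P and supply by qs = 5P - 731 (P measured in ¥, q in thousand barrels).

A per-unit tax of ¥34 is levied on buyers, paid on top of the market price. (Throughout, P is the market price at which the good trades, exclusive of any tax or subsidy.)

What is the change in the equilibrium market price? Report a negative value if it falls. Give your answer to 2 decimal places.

-17.00

Initially, 2039 - 5P = 5P - 731, so 2770 = 10P and P = 277, q = 654.
Since buyers pay the price plus the tax, the effective demand curve becomes qd = 1869 - 5P.
Clearing the new market: 1869 - 5P = 5P - 731, so P = 260 and q = 569.
ΔP = 260 − 277 = -17.00.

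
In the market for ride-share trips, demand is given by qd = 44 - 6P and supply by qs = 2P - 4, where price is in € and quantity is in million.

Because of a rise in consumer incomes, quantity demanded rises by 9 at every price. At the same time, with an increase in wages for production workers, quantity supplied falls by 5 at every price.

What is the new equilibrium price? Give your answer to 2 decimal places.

Initially, 44 - 6P = 2P - 4, so 48 = 8P and P = 6, q = 8.
With the change applied: demand qd = 53 - 6P, supply qs = 2P - 9.
New equilibrium: 53 - 6P = 2P - 9 ⇒ 62 = 8P ⇒ P = 7.75, q = 6.5.

7.75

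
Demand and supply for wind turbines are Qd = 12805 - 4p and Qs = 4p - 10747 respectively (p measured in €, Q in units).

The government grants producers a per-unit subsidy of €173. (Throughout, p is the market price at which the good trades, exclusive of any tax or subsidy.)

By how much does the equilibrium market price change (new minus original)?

Initially, 12805 - 4p = 4p - 10747, so 23552 = 8p and p = 2944, Q = 1029.
Since sellers receive the price plus the subsidy, the effective supply curve becomes Qs = 4p - 10055.
New equilibrium: 12805 - 4p = 4p - 10055 ⇒ 22860 = 8p ⇒ p = 2857.5, Q = 1375.
Δp = 2857.5 − 2944 = -86.5.

-86.5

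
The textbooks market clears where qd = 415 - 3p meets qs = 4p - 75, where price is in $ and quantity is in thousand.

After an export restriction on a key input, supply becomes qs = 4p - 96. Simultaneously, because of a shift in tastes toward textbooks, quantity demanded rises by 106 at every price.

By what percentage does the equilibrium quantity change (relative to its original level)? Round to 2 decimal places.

+25.16

Initially, 415 - 3p = 4p - 75, so 490 = 7p and p = 70, q = 205.
The new curves are qd = 521 - 3p (demand) and qs = 4p - 96 (supply).
Equate the new curves: 521 - 3p = 4p - 96, giving 617 = 7p, p = 617/7 ≈ 88.1429, q = 1796/7 ≈ 256.5714.
%Δq = (256.5714 − 205) / 205 × 100 = +25.16%.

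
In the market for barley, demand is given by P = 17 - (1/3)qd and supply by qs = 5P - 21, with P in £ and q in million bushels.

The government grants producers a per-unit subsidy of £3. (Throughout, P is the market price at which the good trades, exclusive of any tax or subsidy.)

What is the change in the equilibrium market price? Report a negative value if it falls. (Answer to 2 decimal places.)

-1.88

Solve the original market: 51 - 3P = 5P - 21, hence P = 9 and q = 24.
Since sellers receive the price plus the subsidy, the effective supply curve becomes qs = 5P - 6.
New equilibrium: 51 - 3P = 5P - 6 ⇒ 57 = 8P ⇒ P = 7.125, q = 29.625.
ΔP = 7.125 − 9 = -1.88.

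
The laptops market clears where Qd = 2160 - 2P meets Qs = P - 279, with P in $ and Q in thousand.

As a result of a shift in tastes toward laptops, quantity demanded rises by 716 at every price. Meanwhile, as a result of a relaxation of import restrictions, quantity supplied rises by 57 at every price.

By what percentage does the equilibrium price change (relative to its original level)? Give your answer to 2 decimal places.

+27.02

Solve the original market: 2160 - 2P = P - 279, hence P = 813 and Q = 534.
The shock moves the curves to Qd = 2876 - 2P and Qs = P - 222.
Setting them equal: 2876 - 2P = P - 222 → 3098 = 3P, so P = 3098/3 ≈ 1032.6667 and Q = 2432/3 ≈ 810.6667.
%ΔP = (1032.6667 − 813) / 813 × 100 = +27.02%.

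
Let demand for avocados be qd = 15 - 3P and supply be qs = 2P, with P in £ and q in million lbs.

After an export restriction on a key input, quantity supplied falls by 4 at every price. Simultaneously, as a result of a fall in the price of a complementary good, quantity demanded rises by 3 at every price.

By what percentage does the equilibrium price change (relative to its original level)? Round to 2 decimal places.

Before the shock: 15 - 3P = 2P ⇒ 15 = 5P ⇒ P = 3, q = 6.
The new curves are qd = 18 - 3P (demand) and qs = 2P - 4 (supply).
Clearing the new market: 18 - 3P = 2P - 4, so P = 4.4 and q = 4.8.
%ΔP = (4.4 − 3) / 3 × 100 = +46.67%.

+46.67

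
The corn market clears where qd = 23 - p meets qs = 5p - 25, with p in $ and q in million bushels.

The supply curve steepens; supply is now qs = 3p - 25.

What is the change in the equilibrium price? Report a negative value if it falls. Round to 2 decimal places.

+4.00

Before the shock: 23 - p = 5p - 25 ⇒ 48 = 6p ⇒ p = 8, q = 15.
With the change applied: demand qd = 23 - p, supply qs = 3p - 25.
Setting them equal: 23 - p = 3p - 25 → 48 = 4p, so p = 12 and q = 11.
Δp = 12 − 8 = +4.00.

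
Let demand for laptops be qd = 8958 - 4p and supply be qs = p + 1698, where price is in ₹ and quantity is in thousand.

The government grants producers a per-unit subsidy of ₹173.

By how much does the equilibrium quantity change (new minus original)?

Original equilibrium: 8958 - 4p = p + 1698 gives 7260 = 5p, so p = 1452 and q = 3150.
Since sellers receive the price plus the subsidy, the effective supply curve becomes qs = p + 1871.
Clearing the new market: 8958 - 4p = p + 1871, so p = 1417.4 and q = 3288.4.
Δq = 3288.4 − 3150 = +138.4.

+138.4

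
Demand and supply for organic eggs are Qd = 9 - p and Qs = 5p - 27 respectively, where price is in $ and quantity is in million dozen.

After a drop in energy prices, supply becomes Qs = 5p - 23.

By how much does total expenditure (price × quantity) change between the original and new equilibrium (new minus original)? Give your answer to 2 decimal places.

Solve the original market: 9 - p = 5p - 27, hence p = 6 and Q = 3.
The shock moves the curves to Qd = 9 - p and Qs = 5p - 23.
Equate the new curves: 9 - p = 5p - 23, giving 32 = 6p, p = 16/3 ≈ 5.3333, Q = 11/3 ≈ 3.6667.
Expenditure moves from 6×3 = 18 to 5.3333×3.6667 = 19.5556; change = +1.56.

+1.56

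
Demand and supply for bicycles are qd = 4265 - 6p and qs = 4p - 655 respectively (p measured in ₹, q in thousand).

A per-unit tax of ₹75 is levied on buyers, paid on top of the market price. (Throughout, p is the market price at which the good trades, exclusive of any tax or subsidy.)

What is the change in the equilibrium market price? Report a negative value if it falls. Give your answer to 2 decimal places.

Original equilibrium: 4265 - 6p = 4p - 655 gives 4920 = 10p, so p = 492 and q = 1313.
Since buyers pay the price plus the tax, the effective demand curve becomes qd = 3815 - 6p.
Clearing the new market: 3815 - 6p = 4p - 655, so p = 447 and q = 1133.
Δp = 447 − 492 = -45.00.

-45.00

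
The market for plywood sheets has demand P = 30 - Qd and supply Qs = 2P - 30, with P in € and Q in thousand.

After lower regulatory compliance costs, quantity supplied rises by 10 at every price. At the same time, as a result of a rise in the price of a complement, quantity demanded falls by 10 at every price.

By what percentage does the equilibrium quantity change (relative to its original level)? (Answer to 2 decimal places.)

Before the shock: 30 - P = 2P - 30 ⇒ 60 = 3P ⇒ P = 20, Q = 10.
The shock moves the curves to Qd = 20 - P and Qs = 2P - 20.
Setting them equal: 20 - P = 2P - 20 → 40 = 3P, so P = 40/3 ≈ 13.3333 and Q = 20/3 ≈ 6.6667.
%ΔQ = (6.6667 − 10) / 10 × 100 = -33.33%.

-33.33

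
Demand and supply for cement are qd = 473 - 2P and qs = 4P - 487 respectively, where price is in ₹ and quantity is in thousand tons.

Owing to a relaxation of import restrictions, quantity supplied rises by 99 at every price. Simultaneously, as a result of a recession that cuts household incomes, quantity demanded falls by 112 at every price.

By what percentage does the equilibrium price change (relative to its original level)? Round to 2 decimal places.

Original equilibrium: 473 - 2P = 4P - 487 gives 960 = 6P, so P = 160 and q = 153.
The shock moves the curves to qd = 361 - 2P and qs = 4P - 388.
Setting them equal: 361 - 2P = 4P - 388 → 749 = 6P, so P = 749/6 ≈ 124.8333 and q = 334/3 ≈ 111.3333.
%ΔP = (124.8333 − 160) / 160 × 100 = -21.98%.

-21.98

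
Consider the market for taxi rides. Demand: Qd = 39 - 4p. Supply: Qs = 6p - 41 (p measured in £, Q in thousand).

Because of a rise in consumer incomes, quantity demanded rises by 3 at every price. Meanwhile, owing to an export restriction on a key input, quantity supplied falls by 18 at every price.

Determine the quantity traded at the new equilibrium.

Before the shock: 39 - 4p = 6p - 41 ⇒ 80 = 10p ⇒ p = 8, Q = 7.
After the shift, demand is Qd = 42 - 4p and supply is Qs = 6p - 59.
Clearing the new market: 42 - 4p = 6p - 59, so p = 10.1 and Q = 1.6.

1.6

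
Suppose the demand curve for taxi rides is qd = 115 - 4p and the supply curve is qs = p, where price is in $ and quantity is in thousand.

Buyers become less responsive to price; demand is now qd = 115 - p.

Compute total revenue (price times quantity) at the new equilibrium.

Original equilibrium: 115 - 4p = p gives 115 = 5p, so p = 23 and q = 23.
The shock moves the curves to qd = 115 - p and qs = p.
New equilibrium: 115 - p = p ⇒ 115 = 2p ⇒ p = 57.5, q = 57.5.
New expenditure = 57.5 × 57.5 = 3306.25.

3306.25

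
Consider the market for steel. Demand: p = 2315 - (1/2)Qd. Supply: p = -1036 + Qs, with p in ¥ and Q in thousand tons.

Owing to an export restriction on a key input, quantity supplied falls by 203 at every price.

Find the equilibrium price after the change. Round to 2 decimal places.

1265.67

Solve the original market: 4630 - 2p = p + 1036, hence p = 1198 and Q = 2234.
After the shift, demand is Qd = 4630 - 2p and supply is Qs = p + 833.
Setting them equal: 4630 - 2p = p + 833 → 3797 = 3p, so p = 3797/3 ≈ 1265.6667 and Q = 6296/3 ≈ 2098.6667.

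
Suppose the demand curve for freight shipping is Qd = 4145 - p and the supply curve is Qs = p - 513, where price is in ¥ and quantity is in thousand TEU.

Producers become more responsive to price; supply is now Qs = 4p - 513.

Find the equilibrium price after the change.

Original equilibrium: 4145 - p = p - 513 gives 4658 = 2p, so p = 2329 and Q = 1816.
The new curves are Qd = 4145 - p (demand) and Qs = 4p - 513 (supply).
Clearing the new market: 4145 - p = 4p - 513, so p = 931.6 and Q = 3213.4.

931.6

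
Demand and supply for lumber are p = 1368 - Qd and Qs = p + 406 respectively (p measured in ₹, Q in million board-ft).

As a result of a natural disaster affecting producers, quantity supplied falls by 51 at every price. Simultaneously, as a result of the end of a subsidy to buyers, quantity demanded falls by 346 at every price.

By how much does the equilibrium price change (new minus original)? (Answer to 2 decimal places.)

-147.50

Before the shock: 1368 - p = p + 406 ⇒ 962 = 2p ⇒ p = 481, Q = 887.
After the shift, demand is Qd = 1022 - p and supply is Qs = p + 355.
Clearing the new market: 1022 - p = p + 355, so p = 333.5 and Q = 688.5.
Δp = 333.5 − 481 = -147.50.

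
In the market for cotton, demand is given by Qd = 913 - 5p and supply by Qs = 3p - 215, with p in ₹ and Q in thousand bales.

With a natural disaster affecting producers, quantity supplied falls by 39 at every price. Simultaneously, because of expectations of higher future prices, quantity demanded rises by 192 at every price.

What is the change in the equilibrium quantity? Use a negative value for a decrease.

Before the shock: 913 - 5p = 3p - 215 ⇒ 1128 = 8p ⇒ p = 141, Q = 208.
With the change applied: demand Qd = 1105 - 5p, supply Qs = 3p - 254.
New equilibrium: 1105 - 5p = 3p - 254 ⇒ 1359 = 8p ⇒ p = 169.875, Q = 255.625.
ΔQ = 255.625 − 208 = +47.625.

+47.625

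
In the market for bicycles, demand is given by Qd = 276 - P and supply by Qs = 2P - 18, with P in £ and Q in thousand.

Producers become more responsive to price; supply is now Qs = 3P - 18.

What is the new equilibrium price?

Original equilibrium: 276 - P = 2P - 18 gives 294 = 3P, so P = 98 and Q = 178.
After the shift, demand is Qd = 276 - P and supply is Qs = 3P - 18.
Setting them equal: 276 - P = 3P - 18 → 294 = 4P, so P = 73.5 and Q = 202.5.

73.5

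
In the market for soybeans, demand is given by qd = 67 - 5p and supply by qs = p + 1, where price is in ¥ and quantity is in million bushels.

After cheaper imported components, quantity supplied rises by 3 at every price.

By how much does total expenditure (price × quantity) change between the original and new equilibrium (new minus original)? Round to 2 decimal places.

+20.25

Solve the original market: 67 - 5p = p + 1, hence p = 11 and q = 12.
The new curves are qd = 67 - 5p (demand) and qs = p + 4 (supply).
New equilibrium: 67 - 5p = p + 4 ⇒ 63 = 6p ⇒ p = 10.5, q = 14.5.
Expenditure moves from 11×12 = 132 to 10.5×14.5 = 152.25; change = +20.25.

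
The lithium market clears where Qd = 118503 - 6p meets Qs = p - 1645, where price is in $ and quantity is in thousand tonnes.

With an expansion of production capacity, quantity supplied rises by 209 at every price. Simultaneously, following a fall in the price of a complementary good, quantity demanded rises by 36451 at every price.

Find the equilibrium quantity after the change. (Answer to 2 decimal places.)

20905.43

Before the shock: 118503 - 6p = p - 1645 ⇒ 120148 = 7p ⇒ p = 17164, Q = 15519.
The new curves are Qd = 154954 - 6p (demand) and Qs = p - 1436 (supply).
Setting them equal: 154954 - 6p = p - 1436 → 156390 = 7p, so p = 156390/7 ≈ 22341.4286 and Q = 146338/7 ≈ 20905.4286.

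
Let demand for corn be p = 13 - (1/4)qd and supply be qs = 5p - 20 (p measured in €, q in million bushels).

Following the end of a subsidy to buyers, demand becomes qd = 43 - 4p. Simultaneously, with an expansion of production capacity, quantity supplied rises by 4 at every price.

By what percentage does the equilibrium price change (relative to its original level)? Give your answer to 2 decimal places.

-18.06

Before the shock: 52 - 4p = 5p - 20 ⇒ 72 = 9p ⇒ p = 8, q = 20.
The new curves are qd = 43 - 4p (demand) and qs = 5p - 16 (supply).
Setting them equal: 43 - 4p = 5p - 16 → 59 = 9p, so p = 59/9 ≈ 6.5556 and q = 151/9 ≈ 16.7778.
%Δp = (6.5556 − 8) / 8 × 100 = -18.06%.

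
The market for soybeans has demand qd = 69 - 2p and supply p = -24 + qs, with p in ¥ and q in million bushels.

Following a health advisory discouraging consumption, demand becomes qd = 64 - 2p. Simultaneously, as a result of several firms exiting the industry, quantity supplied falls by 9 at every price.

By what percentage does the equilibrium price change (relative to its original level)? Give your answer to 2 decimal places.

Solve the original market: 69 - 2p = p + 24, hence p = 15 and q = 39.
The new curves are qd = 64 - 2p (demand) and qs = p + 15 (supply).
New equilibrium: 64 - 2p = p + 15 ⇒ 49 = 3p ⇒ p = 49/3 ≈ 16.3333, q = 94/3 ≈ 31.3333.
%Δp = (16.3333 − 15) / 15 × 100 = +8.89%.

+8.89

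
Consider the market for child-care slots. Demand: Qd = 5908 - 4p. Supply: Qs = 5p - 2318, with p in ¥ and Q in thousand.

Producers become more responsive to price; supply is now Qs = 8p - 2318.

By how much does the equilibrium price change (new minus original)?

Original equilibrium: 5908 - 4p = 5p - 2318 gives 8226 = 9p, so p = 914 and Q = 2252.
After the shift, demand is Qd = 5908 - 4p and supply is Qs = 8p - 2318.
Equate the new curves: 5908 - 4p = 8p - 2318, giving 8226 = 12p, p = 685.5, Q = 3166.
Δp = 685.5 − 914 = -228.5.

-228.5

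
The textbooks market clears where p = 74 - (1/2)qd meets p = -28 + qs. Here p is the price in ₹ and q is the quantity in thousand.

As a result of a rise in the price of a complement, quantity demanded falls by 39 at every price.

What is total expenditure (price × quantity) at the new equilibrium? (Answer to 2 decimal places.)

Before the shock: 148 - 2p = p + 28 ⇒ 120 = 3p ⇒ p = 40, q = 68.
With the change applied: demand qd = 109 - 2p, supply qs = p + 28.
Clearing the new market: 109 - 2p = p + 28, so p = 27 and q = 55.
New expenditure = 27 × 55 = 1485.00.

1485.00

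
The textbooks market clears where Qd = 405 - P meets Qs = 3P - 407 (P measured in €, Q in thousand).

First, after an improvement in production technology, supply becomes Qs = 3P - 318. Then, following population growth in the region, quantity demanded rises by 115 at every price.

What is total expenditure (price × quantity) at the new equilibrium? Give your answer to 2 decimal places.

65049.75

Initially, 405 - P = 3P - 407, so 812 = 4P and P = 203, Q = 202.
The new curves are Qd = 520 - P (demand) and Qs = 3P - 318 (supply).
Setting them equal: 520 - P = 3P - 318 → 838 = 4P, so P = 209.5 and Q = 310.5.
New expenditure = 209.5 × 310.5 = 65049.75.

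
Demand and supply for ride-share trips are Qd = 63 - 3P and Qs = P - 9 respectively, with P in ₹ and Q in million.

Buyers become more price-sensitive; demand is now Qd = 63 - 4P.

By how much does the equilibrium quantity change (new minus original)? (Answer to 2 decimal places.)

-3.60

Before the shock: 63 - 3P = P - 9 ⇒ 72 = 4P ⇒ P = 18, Q = 9.
After the shift, demand is Qd = 63 - 4P and supply is Qs = P - 9.
Clearing the new market: 63 - 4P = P - 9, so P = 14.4 and Q = 5.4.
ΔQ = 5.4 − 9 = -3.60.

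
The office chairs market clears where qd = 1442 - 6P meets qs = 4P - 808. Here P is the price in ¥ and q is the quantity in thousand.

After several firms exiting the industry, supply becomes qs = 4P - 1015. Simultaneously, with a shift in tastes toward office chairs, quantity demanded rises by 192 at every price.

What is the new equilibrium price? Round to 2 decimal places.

Solve the original market: 1442 - 6P = 4P - 808, hence P = 225 and q = 92.
After the shift, demand is qd = 1634 - 6P and supply is qs = 4P - 1015.
New equilibrium: 1634 - 6P = 4P - 1015 ⇒ 2649 = 10P ⇒ P = 264.9, q = 44.6.

264.90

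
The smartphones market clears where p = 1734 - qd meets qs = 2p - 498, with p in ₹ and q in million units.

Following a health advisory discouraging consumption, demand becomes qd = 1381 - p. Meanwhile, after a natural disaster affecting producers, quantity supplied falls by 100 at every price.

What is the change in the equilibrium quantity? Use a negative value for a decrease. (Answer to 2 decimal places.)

Before the shock: 1734 - p = 2p - 498 ⇒ 2232 = 3p ⇒ p = 744, q = 990.
With the change applied: demand qd = 1381 - p, supply qs = 2p - 598.
Equate the new curves: 1381 - p = 2p - 598, giving 1979 = 3p, p = 1979/3 ≈ 659.6667, q = 2164/3 ≈ 721.3333.
Δq = 721.3333 − 990 = -268.67.

-268.67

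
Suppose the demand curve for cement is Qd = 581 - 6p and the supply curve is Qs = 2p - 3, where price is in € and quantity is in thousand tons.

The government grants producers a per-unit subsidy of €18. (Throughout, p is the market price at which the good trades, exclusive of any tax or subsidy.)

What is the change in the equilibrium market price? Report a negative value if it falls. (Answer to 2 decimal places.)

-4.50

Original equilibrium: 581 - 6p = 2p - 3 gives 584 = 8p, so p = 73 and Q = 143.
Since sellers receive the price plus the subsidy, the effective supply curve becomes Qs = 2p + 33.
New equilibrium: 581 - 6p = 2p + 33 ⇒ 548 = 8p ⇒ p = 68.5, Q = 170.
Δp = 68.5 − 73 = -4.50.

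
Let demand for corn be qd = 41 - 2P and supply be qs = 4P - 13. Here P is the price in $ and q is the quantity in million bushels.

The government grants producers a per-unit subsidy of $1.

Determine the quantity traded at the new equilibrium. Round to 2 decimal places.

Before the shock: 41 - 2P = 4P - 13 ⇒ 54 = 6P ⇒ P = 9, q = 23.
Since sellers receive the price plus the subsidy, the effective supply curve becomes qs = 4P - 9.
New equilibrium: 41 - 2P = 4P - 9 ⇒ 50 = 6P ⇒ P = 25/3 ≈ 8.3333, q = 73/3 ≈ 24.3333.

24.33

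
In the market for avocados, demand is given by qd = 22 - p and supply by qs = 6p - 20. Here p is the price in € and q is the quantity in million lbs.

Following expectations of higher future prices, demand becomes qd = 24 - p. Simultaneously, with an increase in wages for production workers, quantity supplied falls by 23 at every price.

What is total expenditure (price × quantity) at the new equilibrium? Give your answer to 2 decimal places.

Initially, 22 - p = 6p - 20, so 42 = 7p and p = 6, q = 16.
The shock moves the curves to qd = 24 - p and qs = 6p - 43.
Equate the new curves: 24 - p = 6p - 43, giving 67 = 7p, p = 67/7 ≈ 9.5714, q = 101/7 ≈ 14.4286.
New expenditure = 9.5714 × 14.4286 = 138.10.

138.10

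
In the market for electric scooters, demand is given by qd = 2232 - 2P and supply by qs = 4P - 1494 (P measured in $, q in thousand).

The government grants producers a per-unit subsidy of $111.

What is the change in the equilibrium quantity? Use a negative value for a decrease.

+148

Solve the original market: 2232 - 2P = 4P - 1494, hence P = 621 and q = 990.
Since sellers receive the price plus the subsidy, the effective supply curve becomes qs = 4P - 1050.
New equilibrium: 2232 - 2P = 4P - 1050 ⇒ 3282 = 6P ⇒ P = 547, q = 1138.
Δq = 1138 − 990 = +148.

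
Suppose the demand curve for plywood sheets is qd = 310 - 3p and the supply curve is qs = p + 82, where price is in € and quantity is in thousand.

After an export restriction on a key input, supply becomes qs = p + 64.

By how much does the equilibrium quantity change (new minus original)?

-13.5

Before the shock: 310 - 3p = p + 82 ⇒ 228 = 4p ⇒ p = 57, q = 139.
With the change applied: demand qd = 310 - 3p, supply qs = p + 64.
Clearing the new market: 310 - 3p = p + 64, so p = 61.5 and q = 125.5.
Δq = 125.5 − 139 = -13.5.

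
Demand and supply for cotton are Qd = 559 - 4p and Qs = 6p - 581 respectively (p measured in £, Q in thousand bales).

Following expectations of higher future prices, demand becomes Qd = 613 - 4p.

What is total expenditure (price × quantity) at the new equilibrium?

16166.76

Original equilibrium: 559 - 4p = 6p - 581 gives 1140 = 10p, so p = 114 and Q = 103.
After the shift, demand is Qd = 613 - 4p and supply is Qs = 6p - 581.
New equilibrium: 613 - 4p = 6p - 581 ⇒ 1194 = 10p ⇒ p = 119.4, Q = 135.4.
New expenditure = 119.4 × 135.4 = 16166.76.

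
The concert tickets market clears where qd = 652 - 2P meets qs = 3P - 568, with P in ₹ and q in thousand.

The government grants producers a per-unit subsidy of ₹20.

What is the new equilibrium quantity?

Before the shock: 652 - 2P = 3P - 568 ⇒ 1220 = 5P ⇒ P = 244, q = 164.
Since sellers receive the price plus the subsidy, the effective supply curve becomes qs = 3P - 508.
Equate the new curves: 652 - 2P = 3P - 508, giving 1160 = 5P, P = 232, q = 188.

188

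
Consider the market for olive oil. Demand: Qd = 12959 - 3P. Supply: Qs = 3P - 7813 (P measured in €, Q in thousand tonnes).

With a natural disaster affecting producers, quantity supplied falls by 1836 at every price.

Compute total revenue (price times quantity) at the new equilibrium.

6236040

Before the shock: 12959 - 3P = 3P - 7813 ⇒ 20772 = 6P ⇒ P = 3462, Q = 2573.
With the change applied: demand Qd = 12959 - 3P, supply Qs = 3P - 9649.
Setting them equal: 12959 - 3P = 3P - 9649 → 22608 = 6P, so P = 3768 and Q = 1655.
New expenditure = 3768 × 1655 = 6236040.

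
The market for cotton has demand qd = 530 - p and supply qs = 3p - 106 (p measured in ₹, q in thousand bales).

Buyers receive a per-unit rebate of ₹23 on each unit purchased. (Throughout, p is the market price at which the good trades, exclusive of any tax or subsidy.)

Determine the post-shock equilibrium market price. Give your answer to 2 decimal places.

Before the shock: 530 - p = 3p - 106 ⇒ 636 = 4p ⇒ p = 159, q = 371.
Since buyers' out-of-pocket price is the market price minus the rebate, the effective demand curve becomes qd = 553 - p.
Setting them equal: 553 - p = 3p - 106 → 659 = 4p, so p = 164.75 and q = 388.25.

164.75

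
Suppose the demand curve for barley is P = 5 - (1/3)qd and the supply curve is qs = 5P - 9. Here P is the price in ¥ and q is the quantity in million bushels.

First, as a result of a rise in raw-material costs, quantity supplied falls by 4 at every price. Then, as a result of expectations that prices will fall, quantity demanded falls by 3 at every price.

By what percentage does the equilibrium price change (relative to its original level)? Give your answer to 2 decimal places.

+4.17

Before the shock: 15 - 3P = 5P - 9 ⇒ 24 = 8P ⇒ P = 3, q = 6.
The shock moves the curves to qd = 12 - 3P and qs = 5P - 13.
New equilibrium: 12 - 3P = 5P - 13 ⇒ 25 = 8P ⇒ P = 3.125, q = 2.625.
%ΔP = (3.125 − 3) / 3 × 100 = +4.17%.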